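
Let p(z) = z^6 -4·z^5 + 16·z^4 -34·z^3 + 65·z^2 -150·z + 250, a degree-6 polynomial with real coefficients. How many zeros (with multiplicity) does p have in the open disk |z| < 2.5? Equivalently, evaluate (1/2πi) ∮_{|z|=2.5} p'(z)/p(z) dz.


The zeros of p are: (2 + 1i), (2 - 1i), (1 + 3i), (1 - 3i), (-1 + 2i), (-1 - 2i).
Their magnitudes are: 2.236, 2.236, 3.162, 3.162, 2.236, 2.236.
Zeros with |z| < R = 2.5: (2 + 1i), (2 - 1i), (-1 + 2i), (-1 - 2i).
Count = 4.
By the argument principle, (1/2πi) ∮_{|z|=R} p'(z)/p(z) dz equals exactly this count.

Number of zeros inside |z| < 2.5: 4.


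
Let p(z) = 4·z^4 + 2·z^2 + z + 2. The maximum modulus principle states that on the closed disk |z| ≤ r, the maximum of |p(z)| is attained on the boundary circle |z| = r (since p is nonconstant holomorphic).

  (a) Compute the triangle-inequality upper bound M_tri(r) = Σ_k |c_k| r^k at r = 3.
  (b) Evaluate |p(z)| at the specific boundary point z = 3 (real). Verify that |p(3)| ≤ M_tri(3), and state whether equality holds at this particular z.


Coefficients: c_0 = 2, c_1 = 1, c_2 = 2, c_3 = 0, c_4 = 4. Radius r = 3.
Part (a). Triangle bound: M_tri(r) = Σ_k |c_k| r^k
  = |2|·3^0 + |1|·3^1 + |2|·3^2 + |0|·3^3 + |4|·3^4
  = 2 + 3 + 18 + 0 + 324 = 347.
This bounds M(r) := max_{|z|=r} |p(z)| from above; equality holds iff all terms c_k z^k can be made to align in phase at a single z on |z|=r.
Part (b). At z = 3 (real, on the circle |z| = r):
  p(3) = (2)·3^0 + (1)·3^1 + (2)·3^2 + (0)·3^3 + (4)·3^4 = 347.
  |p(3)| = 347.
Since all nonzero coefficients share the same sign, |p(3)| = 347 = M_tri(3); the triangle bound is attained at z = 3, so in fact M(r) = 347.

M_tri(3) = 347; |p(3)| = 347; equality at z=3: yes.


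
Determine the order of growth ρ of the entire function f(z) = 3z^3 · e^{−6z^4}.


M(r) = max_{|z|=r} |3|·|z|^3·|e^{−6z^4}| = 3·r^3 · e^{6r^4} (the factors attain their maxima compatibly on |z|=r). Then log M(r) = log 3 + 3·log r + 6r^4, dominated by the last term, so log log M(r) ~ 4·log r. The polynomial factor 3z^3 contributes only a log r term and does not affect the order. ρ = 4.
Therefore ρ = 4.

Order ρ = 4.


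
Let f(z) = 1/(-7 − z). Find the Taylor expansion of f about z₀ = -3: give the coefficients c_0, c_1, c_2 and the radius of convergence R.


Let w = z − z₀, so z = z₀ + w.
Then -7 − z = -7 − (z₀ + w) = (-7 − z₀) − w = -4 − w.
f(z) = 1/(-4 − w) = (1/(-4)) · 1/(1 − w/(-4)) = Σ_{n≥0} w^n / (-4)^(n+1).
So c_n = 1/(-4)^(n+1):
  c_0 = 1/(-4)^1 = -1/4.
  c_1 = 1/(-4)^2 = 1/16.
  c_2 = 1/(-4)^3 = -1/64.
The series is valid for |w/d| < 1, i.e. |z − z₀| < |d|.
Radius of convergence: R = |-7 − z₀| = |-4| = 4 (distance from z₀ to the singularity z = -7).

c_0 = -1/4, c_1 = 1/16, c_2 = -1/64; R = 4.


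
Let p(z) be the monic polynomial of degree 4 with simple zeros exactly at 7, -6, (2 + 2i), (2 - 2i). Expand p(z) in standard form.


The polynomial is p(z) = ∏_{α ∈ S} (z − α), where S = {7, -6, (2 + 2i), (2 - 2i)}.
Expanding the product yields: p(z) = z^4 -5·z^3 -30·z^2 + 160·z -336.
Note conjugate pairs combine to real quadratics: (z − (2+2i))(z − (2−2i)) = z² − 4z + 8.
The resulting polynomial has degree 4 and real coefficients as required.

p(z) = z^4 -5·z^3 -30·z^2 + 160·z -336.


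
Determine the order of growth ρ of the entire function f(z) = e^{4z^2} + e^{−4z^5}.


Each summand is entire of order 2 and 5 respectively (as in the single-exponential case). The order of a sum is at most the max of the orders, so ρ ≤ 5. For the lower bound: on |z|=r choose arg z so that -4z^5 is real positive; then |e^{-4z^5}| = e^{4r^5} while |e^{4z^2}| ≤ e^{4r^2} = o(e^{4r^5}). So |f| ≥ e^{4r^5}(1 − o(1)) and ρ ≥ 5. Hence ρ = max(2, 5) = 5.
Therefore ρ = 5.

Order ρ = 5.


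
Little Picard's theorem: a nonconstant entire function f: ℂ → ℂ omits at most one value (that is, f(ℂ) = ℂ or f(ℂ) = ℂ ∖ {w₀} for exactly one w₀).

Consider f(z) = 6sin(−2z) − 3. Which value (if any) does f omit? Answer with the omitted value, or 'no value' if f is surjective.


Little Picard bounds the complement of f(ℂ) to at most one point.
sin is entire and surjective onto ℂ: for every w ∈ ℂ, sin(ζ) = w has a solution ζ ∈ ℂ (e.g., via the complex inverse arcsin). With ζ = −2z this gives z = ζ/(-2). Then 6·sin(−2z) takes every value in 6·ℂ = ℂ, and adding -3 is a bijection of ℂ. So f is surjective and omits no value. (Note: only on the real line is sin bounded by [−1, 1].)

Omitted value: no value.


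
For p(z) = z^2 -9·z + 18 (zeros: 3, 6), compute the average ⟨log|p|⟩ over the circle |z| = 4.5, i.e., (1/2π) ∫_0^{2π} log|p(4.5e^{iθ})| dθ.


Zeros: 3, 6; r = 4.5.
Inside |z| < r: 3. Outside (|z| ≥ r): 6.
p(0) = 18, so log|p(0)| = log(18) = 2.8904.
Apply Jensen: I(r) = log|p(0)| + Σ_k log(r/|z_k|), summed over zeros inside |z| < r.
  log(r/|z_k|) for z_k = 3: log(4.5/3) = 0.4055
  Outside zeros (6) contribute nothing to the Jensen sum.
Sum over inside zeros: 0.4055.
I(r) = log|p(0)| + (inside sum) = 2.8904 + 0.4055 = 3.2958.
Note: since some zeros are outside |z| ≤ r, the simplified n·log(r) form does NOT apply — only the inside zeros contribute.

I(r) ≈ 3.2958.


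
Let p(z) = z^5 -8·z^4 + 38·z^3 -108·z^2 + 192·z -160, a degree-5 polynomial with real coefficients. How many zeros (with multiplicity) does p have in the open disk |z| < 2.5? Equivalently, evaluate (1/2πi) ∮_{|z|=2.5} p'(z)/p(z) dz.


The zeros of p are: (1 + 3i), (1 - 3i), 2, (2 + 2i), (2 - 2i).
Their magnitudes are: 3.162, 3.162, 2, 2.828, 2.828.
Zeros with |z| < R = 2.5: 2.
Count = 1.
By the argument principle, (1/2πi) ∮_{|z|=R} p'(z)/p(z) dz equals exactly this count.

Number of zeros inside |z| < 2.5: 1.


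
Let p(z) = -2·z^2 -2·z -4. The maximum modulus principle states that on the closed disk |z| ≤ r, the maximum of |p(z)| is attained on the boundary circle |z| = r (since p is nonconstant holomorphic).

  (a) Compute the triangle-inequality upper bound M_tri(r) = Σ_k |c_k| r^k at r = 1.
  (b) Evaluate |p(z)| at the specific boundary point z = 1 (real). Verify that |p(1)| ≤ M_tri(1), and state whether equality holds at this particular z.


Coefficients: c_0 = -4, c_1 = -2, c_2 = -2. Radius r = 1.
Part (a). Triangle bound: M_tri(r) = Σ_k |c_k| r^k
  = |-4|·1^0 + |-2|·1^1 + |-2|·1^2
  = 4 + 2 + 2 = 8.
This bounds M(r) := max_{|z|=r} |p(z)| from above; equality holds iff all terms c_k z^k can be made to align in phase at a single z on |z|=r.
Part (b). At z = 1 (real, on the circle |z| = r):
  p(1) = (-4)·1^0 + (-2)·1^1 + (-2)·1^2 = -8.
  |p(1)| = 8.
Since all nonzero coefficients share the same sign, |p(1)| = 8 = M_tri(1); the triangle bound is attained at z = 1, so in fact M(r) = 8.

M_tri(1) = 8; |p(1)| = 8; equality at z=1: yes.


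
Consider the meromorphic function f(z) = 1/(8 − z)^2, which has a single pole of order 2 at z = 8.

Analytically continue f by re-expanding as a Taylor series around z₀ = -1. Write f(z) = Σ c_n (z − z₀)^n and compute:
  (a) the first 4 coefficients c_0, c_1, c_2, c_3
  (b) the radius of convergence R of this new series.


Let w = z − z₀, so z = z₀ + w.
Then 8 − z = 8 − (z₀ + w) = (8 − z₀) − w = 9 − w.
f(z) = 1/(9 − w)^2 = (1/(9)^2) · (1 − w/(9))^{−2}.
By the binomial series (1−u)^{−2} = Σ_{n≥0} C(n+1, 1) u^n for |u|<1, with u = w/(9):
  c_n = C(n+1, 1) / (9)^(n+2).
  c_0 = 1/(9)^2 = 1/81.
  c_1 = 2/(9)^3 = 2/729.
  c_2 = 3/(9)^4 = 1/2187.
  c_3 = 4/(9)^5 = 4/59049.
The series is valid for |w/d| < 1, i.e. |z − z₀| < |d|.
Radius of convergence: R = |8 − z₀| = |9| = 9 (distance from z₀ to the singularity z = 8).

c_0 = 1/81, c_1 = 2/729, c_2 = 1/2187, c_3 = 4/59049; R = 9.


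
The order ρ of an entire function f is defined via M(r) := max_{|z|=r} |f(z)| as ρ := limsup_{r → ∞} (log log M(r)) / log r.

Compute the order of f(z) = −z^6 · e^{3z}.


M(r) = max_{|z|=r} |-1|·|z|^6·|e^{3z}| = 1·r^6 · e^{3r^1} (the factors attain their maxima compatibly on |z|=r). Then log M(r) = log 1 + 6·log r + 3r^1, dominated by the last term, so log log M(r) ~ 1·log r. The polynomial factor -1z^6 contributes only a log r term and does not affect the order. ρ = 1.
Therefore ρ = 1.

Order ρ = 1.


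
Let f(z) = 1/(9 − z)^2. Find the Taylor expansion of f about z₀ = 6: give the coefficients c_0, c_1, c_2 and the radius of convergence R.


Let w = z − z₀, so z = z₀ + w.
Then 9 − z = 9 − (z₀ + w) = (9 − z₀) − w = 3 − w.
f(z) = 1/(3 − w)^2 = (1/(3)^2) · (1 − w/(3))^{−2}.
By the binomial series (1−u)^{−2} = Σ_{n≥0} C(n+1, 1) u^n for |u|<1, with u = w/(3):
  c_n = C(n+1, 1) / (3)^(n+2).
  c_0 = 1/(3)^2 = 1/9.
  c_1 = 2/(3)^3 = 2/27.
  c_2 = 3/(3)^4 = 1/27.
The series is valid for |w/d| < 1, i.e. |z − z₀| < |d|.
Radius of convergence: R = |9 − z₀| = |3| = 3 (distance from z₀ to the singularity z = 9).

c_0 = 1/9, c_1 = 2/27, c_2 = 1/27; R = 3.


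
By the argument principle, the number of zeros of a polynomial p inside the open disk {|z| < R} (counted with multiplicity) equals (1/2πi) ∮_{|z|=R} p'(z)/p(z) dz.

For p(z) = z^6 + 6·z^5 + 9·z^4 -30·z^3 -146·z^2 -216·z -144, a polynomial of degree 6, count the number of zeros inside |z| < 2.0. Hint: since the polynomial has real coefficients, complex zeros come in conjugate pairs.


The zeros of p are: (-2 + 2i), (-2 - 2i), 3, -3, (-1 + 1i), (-1 - 1i).
Their magnitudes are: 2.828, 2.828, 3, 3, 1.414, 1.414.
Zeros with |z| < R = 2.0: (-1 + 1i), (-1 - 1i).
Count = 2.
By the argument principle, (1/2πi) ∮_{|z|=R} p'(z)/p(z) dz equals exactly this count.

Number of zeros inside |z| < 2.0: 2.


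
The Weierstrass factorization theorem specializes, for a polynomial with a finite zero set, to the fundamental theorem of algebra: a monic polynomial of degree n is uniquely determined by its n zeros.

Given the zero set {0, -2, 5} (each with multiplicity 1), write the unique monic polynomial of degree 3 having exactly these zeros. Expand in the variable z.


The polynomial is p(z) = ∏_{α ∈ S} (z − α), where S = {0, -2, 5}.
Expanding the product yields: p(z) = z^3 -3·z^2 -10·z.
The resulting polynomial has degree 3 and real coefficients as required.

p(z) = z^3 -3·z^2 -10·z.


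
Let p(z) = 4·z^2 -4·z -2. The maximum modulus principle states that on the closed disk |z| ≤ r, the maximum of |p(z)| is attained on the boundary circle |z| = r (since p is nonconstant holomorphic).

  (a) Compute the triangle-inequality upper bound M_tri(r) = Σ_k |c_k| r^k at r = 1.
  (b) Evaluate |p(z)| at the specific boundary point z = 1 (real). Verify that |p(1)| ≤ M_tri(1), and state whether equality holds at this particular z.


Coefficients: c_0 = -2, c_1 = -4, c_2 = 4. Radius r = 1.
Part (a). Triangle bound: M_tri(r) = Σ_k |c_k| r^k
  = |-2|·1^0 + |-4|·1^1 + |4|·1^2
  = 2 + 4 + 4 = 10.
This bounds M(r) := max_{|z|=r} |p(z)| from above; equality holds iff all terms c_k z^k can be made to align in phase at a single z on |z|=r.
Part (b). At z = 1 (real, on the circle |z| = r):
  p(1) = (-2)·1^0 + (-4)·1^1 + (4)·1^2 = -2.
  |p(1)| = 2.
Check: |p(1)| = 2 ≤ 10 = M_tri(1). ✓ Equality does not hold at z = 1 (the coefficients have mixed signs, so the terms do not all align in phase there).

M_tri(1) = 10; |p(1)| = 2; equality at z=1: no.


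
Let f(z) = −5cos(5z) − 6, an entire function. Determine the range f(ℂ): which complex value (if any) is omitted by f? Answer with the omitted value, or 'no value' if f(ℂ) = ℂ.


Little Picard bounds the complement of f(ℂ) to at most one point.
cos is entire and surjective onto ℂ: for every w ∈ ℂ, cos(ζ) = w has a solution ζ ∈ ℂ (e.g., via the complex inverse arccos). With ζ = 5z this gives z = ζ/(5). Then -5·cos(5z) takes every value in -5·ℂ = ℂ, and adding -6 is a bijection of ℂ. So f is surjective and omits no value. (Note: only on the real line is cos bounded by [−1, 1].)

Omitted value: no value.


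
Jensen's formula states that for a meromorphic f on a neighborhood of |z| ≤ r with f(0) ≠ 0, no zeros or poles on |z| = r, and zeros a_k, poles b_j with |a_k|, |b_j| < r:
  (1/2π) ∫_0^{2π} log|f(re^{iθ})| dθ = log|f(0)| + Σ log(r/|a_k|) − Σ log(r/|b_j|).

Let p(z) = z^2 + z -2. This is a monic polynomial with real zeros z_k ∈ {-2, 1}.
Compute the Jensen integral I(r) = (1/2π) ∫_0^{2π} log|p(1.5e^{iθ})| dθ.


Zeros: -2, 1; r = 1.5.
Inside |z| < r: 1. Outside (|z| ≥ r): -2.
p(0) = -2, so log|p(0)| = log(2) = 0.6931.
Apply Jensen: I(r) = log|p(0)| + Σ_k log(r/|z_k|), summed over zeros inside |z| < r.
  log(r/|z_k|) for z_k = 1: log(1.5/1) = 0.4055
  Outside zeros (-2) contribute nothing to the Jensen sum.
Sum over inside zeros: 0.4055.
I(r) = log|p(0)| + (inside sum) = 0.6931 + 0.4055 = 1.0986.
Note: since some zeros are outside |z| ≤ r, the simplified n·log(r) form does NOT apply — only the inside zeros contribute.

I(r) ≈ 1.0986.


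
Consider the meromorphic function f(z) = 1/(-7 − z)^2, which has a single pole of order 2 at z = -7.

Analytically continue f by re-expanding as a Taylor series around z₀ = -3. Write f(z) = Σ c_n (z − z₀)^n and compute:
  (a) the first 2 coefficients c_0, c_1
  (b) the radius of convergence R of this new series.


Let w = z − z₀, so z = z₀ + w.
Then -7 − z = -7 − (z₀ + w) = (-7 − z₀) − w = -4 − w.
f(z) = 1/(-4 − w)^2 = (1/(-4)^2) · (1 − w/(-4))^{−2}.
By the binomial series (1−u)^{−2} = Σ_{n≥0} C(n+1, 1) u^n for |u|<1, with u = w/(-4):
  c_n = C(n+1, 1) / (-4)^(n+2).
  c_0 = 1/(-4)^2 = 1/16.
  c_1 = 2/(-4)^3 = -1/32.
The series is valid for |w/d| < 1, i.e. |z − z₀| < |d|.
Radius of convergence: R = |-7 − z₀| = |-4| = 4 (distance from z₀ to the singularity z = -7).

c_0 = 1/16, c_1 = -1/32; R = 4.


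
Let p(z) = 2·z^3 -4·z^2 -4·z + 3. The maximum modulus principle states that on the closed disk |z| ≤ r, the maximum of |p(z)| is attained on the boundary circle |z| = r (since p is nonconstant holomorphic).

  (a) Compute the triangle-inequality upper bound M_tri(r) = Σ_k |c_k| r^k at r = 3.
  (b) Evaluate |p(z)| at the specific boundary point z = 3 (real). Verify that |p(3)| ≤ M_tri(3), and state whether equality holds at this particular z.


Coefficients: c_0 = 3, c_1 = -4, c_2 = -4, c_3 = 2. Radius r = 3.
Part (a). Triangle bound: M_tri(r) = Σ_k |c_k| r^k
  = |3|·3^0 + |-4|·3^1 + |-4|·3^2 + |2|·3^3
  = 3 + 12 + 36 + 54 = 105.
This bounds M(r) := max_{|z|=r} |p(z)| from above; equality holds iff all terms c_k z^k can be made to align in phase at a single z on |z|=r.
Part (b). At z = 3 (real, on the circle |z| = r):
  p(3) = (3)·3^0 + (-4)·3^1 + (-4)·3^2 + (2)·3^3 = 9.
  |p(3)| = 9.
Check: |p(3)| = 9 ≤ 105 = M_tri(3). ✓ Equality does not hold at z = 3 (the coefficients have mixed signs, so the terms do not all align in phase there).

M_tri(3) = 105; |p(3)| = 9; equality at z=3: no.


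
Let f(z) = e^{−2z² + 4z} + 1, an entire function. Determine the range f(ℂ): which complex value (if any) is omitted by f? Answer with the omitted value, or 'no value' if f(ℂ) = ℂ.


Little Picard bounds the complement of f(ℂ) to at most one point.
The exponent g(z) = −2z² + 4z is a nonconstant polynomial, hence surjective onto ℂ. So e^{g(z)} takes every value in {e^w : w ∈ ℂ} = ℂ ∖ {0}. Adding 1 shifts the range to ℂ ∖ {1}. f omits exactly 1.

Omitted value: 1.


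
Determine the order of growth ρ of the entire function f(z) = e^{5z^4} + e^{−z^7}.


Each summand is entire of order 4 and 7 respectively (as in the single-exponential case). The order of a sum is at most the max of the orders, so ρ ≤ 7. For the lower bound: on |z|=r choose arg z so that -1z^7 is real positive; then |e^{-1z^7}| = e^{1r^7} while |e^{5z^4}| ≤ e^{5r^4} = o(e^{1r^7}). So |f| ≥ e^{1r^7}(1 − o(1)) and ρ ≥ 7. Hence ρ = max(4, 7) = 7.
Therefore ρ = 7.

Order ρ = 7.


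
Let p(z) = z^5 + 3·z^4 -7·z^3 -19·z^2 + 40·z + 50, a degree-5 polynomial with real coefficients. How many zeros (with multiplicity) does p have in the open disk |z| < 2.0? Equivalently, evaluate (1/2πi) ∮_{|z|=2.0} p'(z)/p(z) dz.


The zeros of p are: (2 + 1i), (2 - 1i), -1, (-3 + 1i), (-3 - 1i).
Their magnitudes are: 2.236, 2.236, 1, 3.162, 3.162.
Zeros with |z| < R = 2.0: -1.
Count = 1.
By the argument principle, (1/2πi) ∮_{|z|=R} p'(z)/p(z) dz equals exactly this count.

Number of zeros inside |z| < 2.0: 1.


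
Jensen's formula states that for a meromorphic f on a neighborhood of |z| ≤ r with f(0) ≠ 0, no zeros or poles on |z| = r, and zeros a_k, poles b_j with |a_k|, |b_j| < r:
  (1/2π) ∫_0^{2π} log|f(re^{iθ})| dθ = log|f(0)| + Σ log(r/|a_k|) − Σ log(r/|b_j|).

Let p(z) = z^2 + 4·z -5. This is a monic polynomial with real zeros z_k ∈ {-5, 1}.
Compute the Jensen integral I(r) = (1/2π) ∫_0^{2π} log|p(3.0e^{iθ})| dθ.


Zeros: -5, 1; r = 3.0.
Inside |z| < r: 1. Outside (|z| ≥ r): -5.
p(0) = -5, so log|p(0)| = log(5) = 1.6094.
Apply Jensen: I(r) = log|p(0)| + Σ_k log(r/|z_k|), summed over zeros inside |z| < r.
  log(r/|z_k|) for z_k = 1: log(3.0/1) = 1.0986
  Outside zeros (-5) contribute nothing to the Jensen sum.
Sum over inside zeros: 1.0986.
I(r) = log|p(0)| + (inside sum) = 1.6094 + 1.0986 = 2.7081.
Note: since some zeros are outside |z| ≤ r, the simplified n·log(r) form does NOT apply — only the inside zeros contribute.

I(r) ≈ 2.7081.


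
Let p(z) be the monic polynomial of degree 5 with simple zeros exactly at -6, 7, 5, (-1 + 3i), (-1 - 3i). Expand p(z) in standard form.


The polynomial is p(z) = ∏_{α ∈ S} (z − α), where S = {-6, 7, 5, (-1 + 3i), (-1 - 3i)}.
Expanding the product yields: p(z) = z^5 -4·z^4 -39·z^3 + 76·z^2 + 50·z + 2100.
Note conjugate pairs combine to real quadratics: (z − (-1+3i))(z − (-1−3i)) = z² + 2z + 10.
The resulting polynomial has degree 5 and real coefficients as required.

p(z) = z^5 -4·z^4 -39·z^3 + 76·z^2 + 50·z + 2100.


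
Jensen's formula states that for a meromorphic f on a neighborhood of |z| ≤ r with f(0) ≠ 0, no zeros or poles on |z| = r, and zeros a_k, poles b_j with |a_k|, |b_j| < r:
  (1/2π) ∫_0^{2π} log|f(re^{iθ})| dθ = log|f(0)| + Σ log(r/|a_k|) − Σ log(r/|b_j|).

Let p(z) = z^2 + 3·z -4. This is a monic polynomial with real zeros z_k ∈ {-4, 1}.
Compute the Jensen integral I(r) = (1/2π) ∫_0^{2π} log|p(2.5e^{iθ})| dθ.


Zeros: -4, 1; r = 2.5.
Inside |z| < r: 1. Outside (|z| ≥ r): -4.
p(0) = -4, so log|p(0)| = log(4) = 1.3863.
Apply Jensen: I(r) = log|p(0)| + Σ_k log(r/|z_k|), summed over zeros inside |z| < r.
  log(r/|z_k|) for z_k = 1: log(2.5/1) = 0.9163
  Outside zeros (-4) contribute nothing to the Jensen sum.
Sum over inside zeros: 0.9163.
I(r) = log|p(0)| + (inside sum) = 1.3863 + 0.9163 = 2.3026.
Note: since some zeros are outside |z| ≤ r, the simplified n·log(r) form does NOT apply — only the inside zeros contribute.

I(r) ≈ 2.3026.


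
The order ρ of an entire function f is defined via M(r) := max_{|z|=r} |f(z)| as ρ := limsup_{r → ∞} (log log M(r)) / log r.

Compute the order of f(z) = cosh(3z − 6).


cosh(w) is a linear combination of e^{iw} and e^{−iw} (or e^w, e^{−w} in the hyperbolic case), so |cosh(w)| ≤ e^{|w|}. With w = 3z − 6, |w| ≤ 3|z| + 6 = 3r + 6 on |z| = r, giving M(r) ≤ e^{3r + 6}, so ρ ≤ 1. On a suitable ray (z = it for sin/cos; z = t for sinh/cosh, t real → ∞), |cosh(3z − 6)| grows like e^{3|t|}/2, so ρ ≥ 1. Hence ρ = 1.
Therefore ρ = 1.

Order ρ = 1.


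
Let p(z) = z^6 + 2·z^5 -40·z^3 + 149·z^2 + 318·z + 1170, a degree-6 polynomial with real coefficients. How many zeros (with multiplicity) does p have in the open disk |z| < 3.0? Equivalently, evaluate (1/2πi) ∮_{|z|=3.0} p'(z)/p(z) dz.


The zeros of p are: (-1 + 2i), (-1 - 2i), (-3 + 3i), (-3 - 3i), (3 + 2i), (3 - 2i).
Their magnitudes are: 2.236, 2.236, 4.243, 4.243, 3.606, 3.606.
Zeros with |z| < R = 3.0: (-1 + 2i), (-1 - 2i).
Count = 2.
By the argument principle, (1/2πi) ∮_{|z|=R} p'(z)/p(z) dz equals exactly this count.

Number of zeros inside |z| < 3.0: 2.


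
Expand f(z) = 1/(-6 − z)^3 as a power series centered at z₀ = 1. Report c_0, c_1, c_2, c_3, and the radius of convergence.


Let w = z − z₀, so z = z₀ + w.
Then -6 − z = -6 − (z₀ + w) = (-6 − z₀) − w = -7 − w.
f(z) = 1/(-7 − w)^3 = (1/(-7)^3) · (1 − w/(-7))^{−3}.
By the binomial series (1−u)^{−3} = Σ_{n≥0} C(n+2, 2) u^n for |u|<1, with u = w/(-7):
  c_n = C(n+2, 2) / (-7)^(n+3).
  c_0 = 1/(-7)^3 = -1/343.
  c_1 = 3/(-7)^4 = 3/2401.
  c_2 = 6/(-7)^5 = -6/16807.
  c_3 = 10/(-7)^6 = 10/117649.
The series is valid for |w/d| < 1, i.e. |z − z₀| < |d|.
Radius of convergence: R = |-6 − z₀| = |-7| = 7 (distance from z₀ to the singularity z = -6).

c_0 = -1/343, c_1 = 3/2401, c_2 = -6/16807, c_3 = 10/117649; R = 7.


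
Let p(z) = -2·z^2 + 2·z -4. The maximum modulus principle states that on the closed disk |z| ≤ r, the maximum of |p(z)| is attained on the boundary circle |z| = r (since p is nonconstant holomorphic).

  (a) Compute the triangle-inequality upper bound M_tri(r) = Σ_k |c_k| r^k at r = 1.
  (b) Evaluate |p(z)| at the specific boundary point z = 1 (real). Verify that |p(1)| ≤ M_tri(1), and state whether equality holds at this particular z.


Coefficients: c_0 = -4, c_1 = 2, c_2 = -2. Radius r = 1.
Part (a). Triangle bound: M_tri(r) = Σ_k |c_k| r^k
  = |-4|·1^0 + |2|·1^1 + |-2|·1^2
  = 4 + 2 + 2 = 8.
This bounds M(r) := max_{|z|=r} |p(z)| from above; equality holds iff all terms c_k z^k can be made to align in phase at a single z on |z|=r.
Part (b). At z = 1 (real, on the circle |z| = r):
  p(1) = (-4)·1^0 + (2)·1^1 + (-2)·1^2 = -4.
  |p(1)| = 4.
Check: |p(1)| = 4 ≤ 8 = M_tri(1). ✓ Equality does not hold at z = 1 (the coefficients have mixed signs, so the terms do not all align in phase there).

M_tri(1) = 8; |p(1)| = 4; equality at z=1: no.


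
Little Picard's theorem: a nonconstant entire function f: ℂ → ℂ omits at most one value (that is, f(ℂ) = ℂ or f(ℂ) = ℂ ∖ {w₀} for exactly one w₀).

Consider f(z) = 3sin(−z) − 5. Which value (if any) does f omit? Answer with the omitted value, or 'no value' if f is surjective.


Little Picard bounds the complement of f(ℂ) to at most one point.
sin is entire and surjective onto ℂ: for every w ∈ ℂ, sin(ζ) = w has a solution ζ ∈ ℂ (e.g., via the complex inverse arcsin). With ζ = −z this gives z = ζ/(-1). Then 3·sin(−z) takes every value in 3·ℂ = ℂ, and adding -5 is a bijection of ℂ. So f is surjective and omits no value. (Note: only on the real line is sin bounded by [−1, 1].)

Omitted value: no value.


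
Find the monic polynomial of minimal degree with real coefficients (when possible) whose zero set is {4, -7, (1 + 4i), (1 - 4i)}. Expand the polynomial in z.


The polynomial is p(z) = ∏_{α ∈ S} (z − α), where S = {4, -7, (1 + 4i), (1 - 4i)}.
Expanding the product yields: p(z) = z^4 + z^3 -17·z^2 + 107·z -476.
Note conjugate pairs combine to real quadratics: (z − (1+4i))(z − (1−4i)) = z² − 2z + 17.
The resulting polynomial has degree 4 and real coefficients as required.

p(z) = z^4 + z^3 -17·z^2 + 107·z -476.


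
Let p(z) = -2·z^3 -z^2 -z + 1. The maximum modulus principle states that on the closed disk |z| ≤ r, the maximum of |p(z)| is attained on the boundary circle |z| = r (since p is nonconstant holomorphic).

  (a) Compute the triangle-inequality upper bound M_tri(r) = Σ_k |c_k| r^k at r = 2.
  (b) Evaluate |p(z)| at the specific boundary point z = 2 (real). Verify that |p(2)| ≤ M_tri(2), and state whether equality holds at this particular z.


Coefficients: c_0 = 1, c_1 = -1, c_2 = -1, c_3 = -2. Radius r = 2.
Part (a). Triangle bound: M_tri(r) = Σ_k |c_k| r^k
  = |1|·2^0 + |-1|·2^1 + |-1|·2^2 + |-2|·2^3
  = 1 + 2 + 4 + 16 = 23.
This bounds M(r) := max_{|z|=r} |p(z)| from above; equality holds iff all terms c_k z^k can be made to align in phase at a single z on |z|=r.
Part (b). At z = 2 (real, on the circle |z| = r):
  p(2) = (1)·2^0 + (-1)·2^1 + (-1)·2^2 + (-2)·2^3 = -21.
  |p(2)| = 21.
Check: |p(2)| = 21 ≤ 23 = M_tri(2). ✓ Equality does not hold at z = 2 (the coefficients have mixed signs, so the terms do not all align in phase there).

M_tri(2) = 23; |p(2)| = 21; equality at z=2: no.


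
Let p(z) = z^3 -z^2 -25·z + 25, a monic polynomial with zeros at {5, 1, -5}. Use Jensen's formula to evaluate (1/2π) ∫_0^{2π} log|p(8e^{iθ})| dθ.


Zeros: -5, 1, 5; r = 8.
Inside |z| < r: -5, 1, 5. Outside (|z| ≥ r): ∅.
p(0) = 25, so log|p(0)| = log(25) = 3.2189.
Apply Jensen: I(r) = log|p(0)| + Σ_k log(r/|z_k|), summed over zeros inside |z| < r.
  log(r/|z_k|) for z_k = 5: log(8/5) = 0.4700
  log(r/|z_k|) for z_k = 1: log(8/1) = 2.0794
  log(r/|z_k|) for z_k = -5: log(8/5) = 0.4700
Sum over inside zeros: 3.0194.
I(r) = log|p(0)| + (inside sum) = 3.2189 + 3.0194 = 6.2383.
Closed form (all zeros inside, monic): I(r) = n·log(r) = 3·log(8) = 6.2383. ✓

I(r) ≈ 6.2383.


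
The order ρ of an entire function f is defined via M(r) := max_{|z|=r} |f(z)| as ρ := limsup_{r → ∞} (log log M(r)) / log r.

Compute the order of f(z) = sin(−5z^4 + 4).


Write sin(w) = (e^{iw} ± e^{−iw})/(2 or 2i), so |sin(w)| ≤ e^{|w|}. With w = −5z^4 + 4, |w| ≤ 5r^4 + 4 on |z|=r, giving M(r) ≤ e^{5r^4 + 4} and ρ ≤ 4. For the lower bound, choose z on |z|=r with -5z^4 purely imaginary of modulus 5r^4; then |sin(−5z^4 + 4)| grows like e^{5r^4}/2, so ρ ≥ 4. Hence ρ = 4.
Therefore ρ = 4.

Order ρ = 4.


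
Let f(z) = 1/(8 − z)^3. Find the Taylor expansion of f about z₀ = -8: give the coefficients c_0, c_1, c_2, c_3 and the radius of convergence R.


Let w = z − z₀, so z = z₀ + w.
Then 8 − z = 8 − (z₀ + w) = (8 − z₀) − w = 16 − w.
f(z) = 1/(16 − w)^3 = (1/(16)^3) · (1 − w/(16))^{−3}.
By the binomial series (1−u)^{−3} = Σ_{n≥0} C(n+2, 2) u^n for |u|<1, with u = w/(16):
  c_n = C(n+2, 2) / (16)^(n+3).
  c_0 = 1/(16)^3 = 1/4096.
  c_1 = 3/(16)^4 = 3/65536.
  c_2 = 6/(16)^5 = 3/524288.
  c_3 = 10/(16)^6 = 5/8388608.
The series is valid for |w/d| < 1, i.e. |z − z₀| < |d|.
Radius of convergence: R = |8 − z₀| = |16| = 16 (distance from z₀ to the singularity z = 8).

c_0 = 1/4096, c_1 = 3/65536, c_2 = 3/524288, c_3 = 5/8388608; R = 16.


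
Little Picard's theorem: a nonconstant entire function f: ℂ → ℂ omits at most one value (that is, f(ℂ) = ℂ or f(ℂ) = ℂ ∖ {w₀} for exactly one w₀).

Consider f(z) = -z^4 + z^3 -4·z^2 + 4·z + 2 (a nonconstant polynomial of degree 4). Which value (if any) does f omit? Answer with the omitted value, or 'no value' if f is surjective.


Little Picard bounds the complement of f(ℂ) to at most one point.
For every w ∈ ℂ, the equation p(z) − w = 0 is a nonconstant polynomial in z and hence has at least one root by the fundamental theorem of algebra. So p is surjective onto ℂ, omitting no value.

Omitted value: no value.


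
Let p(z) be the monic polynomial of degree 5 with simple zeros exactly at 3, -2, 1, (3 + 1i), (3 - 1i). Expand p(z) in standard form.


The polynomial is p(z) = ∏_{α ∈ S} (z − α), where S = {3, -2, 1, (3 + 1i), (3 - 1i)}.
Expanding the product yields: p(z) = z^5 -8·z^4 + 17·z^3 + 16·z^2 -86·z + 60.
Note conjugate pairs combine to real quadratics: (z − (3+1i))(z − (3−1i)) = z² − 6z + 10.
The resulting polynomial has degree 5 and real coefficients as required.

p(z) = z^5 -8·z^4 + 17·z^3 + 16·z^2 -86·z + 60.


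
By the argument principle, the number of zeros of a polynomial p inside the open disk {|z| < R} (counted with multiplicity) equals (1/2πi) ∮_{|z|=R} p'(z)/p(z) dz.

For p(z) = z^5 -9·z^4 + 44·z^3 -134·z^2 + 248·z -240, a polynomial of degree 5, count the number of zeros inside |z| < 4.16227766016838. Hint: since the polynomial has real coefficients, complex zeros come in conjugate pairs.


The zeros of p are: (1 + 3i), (1 - 3i), 3, (2 + 2i), (2 - 2i).
Their magnitudes are: 3.162, 3.162, 3, 2.828, 2.828.
Zeros with |z| < R = 4.16227766016838: (1 + 3i), (1 - 3i), 3, (2 + 2i), (2 - 2i).
Count = 5.
By the argument principle, (1/2πi) ∮_{|z|=R} p'(z)/p(z) dz equals exactly this count.

Number of zeros inside |z| < 4.16227766016838: 5.


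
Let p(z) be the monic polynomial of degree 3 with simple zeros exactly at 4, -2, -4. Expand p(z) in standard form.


The polynomial is p(z) = ∏_{α ∈ S} (z − α), where S = {4, -2, -4}.
Expanding the product yields: p(z) = z^3 + 2·z^2 -16·z -32.
The resulting polynomial has degree 3 and real coefficients as required.

p(z) = z^3 + 2·z^2 -16·z -32.


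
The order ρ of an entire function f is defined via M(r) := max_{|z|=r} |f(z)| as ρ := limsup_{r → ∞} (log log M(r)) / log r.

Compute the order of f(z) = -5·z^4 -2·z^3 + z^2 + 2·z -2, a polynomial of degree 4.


|f(z)| ≤ Σ|c_k|·r^k = O(r^4) as r → ∞. Polynomial growth is O(e^{r^ε}) for every ε > 0 (since r^4/e^{r^ε} → 0), so ρ ≤ ε for all ε > 0, i.e. ρ = 0. Every nonconstant polynomial has order 0.
Therefore ρ = 0.

Order ρ = 0.


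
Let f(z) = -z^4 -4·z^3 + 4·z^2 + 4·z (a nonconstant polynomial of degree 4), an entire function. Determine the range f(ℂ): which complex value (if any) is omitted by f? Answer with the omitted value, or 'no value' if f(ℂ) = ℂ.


Little Picard bounds the complement of f(ℂ) to at most one point.
For every w ∈ ℂ, the equation p(z) − w = 0 is a nonconstant polynomial in z and hence has at least one root by the fundamental theorem of algebra. So p is surjective onto ℂ, omitting no value.

Omitted value: no value.


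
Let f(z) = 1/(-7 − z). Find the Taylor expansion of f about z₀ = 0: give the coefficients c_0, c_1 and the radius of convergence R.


Let w = z − z₀, so z = z₀ + w.
Then -7 − z = -7 − (z₀ + w) = (-7 − z₀) − w = -7 − w.
f(z) = 1/(-7 − w) = (1/(-7)) · 1/(1 − w/(-7)) = Σ_{n≥0} w^n / (-7)^(n+1).
So c_n = 1/(-7)^(n+1):
  c_0 = 1/(-7)^1 = -1/7.
  c_1 = 1/(-7)^2 = 1/49.
The series is valid for |w/d| < 1, i.e. |z − z₀| < |d|.
Radius of convergence: R = |-7 − z₀| = |-7| = 7 (distance from z₀ to the singularity z = -7).

c_0 = -1/7, c_1 = 1/49; R = 7.


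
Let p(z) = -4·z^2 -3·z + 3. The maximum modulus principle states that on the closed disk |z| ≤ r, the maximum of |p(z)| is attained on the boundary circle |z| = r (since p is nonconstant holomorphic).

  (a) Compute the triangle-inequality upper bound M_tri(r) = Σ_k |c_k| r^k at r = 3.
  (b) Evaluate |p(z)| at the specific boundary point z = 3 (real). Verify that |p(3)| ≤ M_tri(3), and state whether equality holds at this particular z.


Coefficients: c_0 = 3, c_1 = -3, c_2 = -4. Radius r = 3.
Part (a). Triangle bound: M_tri(r) = Σ_k |c_k| r^k
  = |3|·3^0 + |-3|·3^1 + |-4|·3^2
  = 3 + 9 + 36 = 48.
This bounds M(r) := max_{|z|=r} |p(z)| from above; equality holds iff all terms c_k z^k can be made to align in phase at a single z on |z|=r.
Part (b). At z = 3 (real, on the circle |z| = r):
  p(3) = (3)·3^0 + (-3)·3^1 + (-4)·3^2 = -42.
  |p(3)| = 42.
Check: |p(3)| = 42 ≤ 48 = M_tri(3). ✓ Equality does not hold at z = 3 (the coefficients have mixed signs, so the terms do not all align in phase there).

M_tri(3) = 48; |p(3)| = 42; equality at z=3: no.


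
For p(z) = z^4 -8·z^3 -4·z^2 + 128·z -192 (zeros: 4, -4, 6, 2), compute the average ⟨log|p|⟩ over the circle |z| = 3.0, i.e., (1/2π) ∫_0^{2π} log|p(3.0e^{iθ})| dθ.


Zeros: -4, 2, 4, 6; r = 3.0.
Inside |z| < r: 2. Outside (|z| ≥ r): -4, 4, 6.
p(0) = -192, so log|p(0)| = log(192) = 5.2575.
Apply Jensen: I(r) = log|p(0)| + Σ_k log(r/|z_k|), summed over zeros inside |z| < r.
  log(r/|z_k|) for z_k = 2: log(3.0/2) = 0.4055
  Outside zeros (-4, 4, 6) contribute nothing to the Jensen sum.
Sum over inside zeros: 0.4055.
I(r) = log|p(0)| + (inside sum) = 5.2575 + 0.4055 = 5.6630.
Note: since some zeros are outside |z| ≤ r, the simplified n·log(r) form does NOT apply — only the inside zeros contribute.

I(r) ≈ 5.6630.


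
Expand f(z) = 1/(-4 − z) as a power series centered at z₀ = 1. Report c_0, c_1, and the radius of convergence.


Let w = z − z₀, so z = z₀ + w.
Then -4 − z = -4 − (z₀ + w) = (-4 − z₀) − w = -5 − w.
f(z) = 1/(-5 − w) = (1/(-5)) · 1/(1 − w/(-5)) = Σ_{n≥0} w^n / (-5)^(n+1).
So c_n = 1/(-5)^(n+1):
  c_0 = 1/(-5)^1 = -1/5.
  c_1 = 1/(-5)^2 = 1/25.
The series is valid for |w/d| < 1, i.e. |z − z₀| < |d|.
Radius of convergence: R = |-4 − z₀| = |-5| = 5 (distance from z₀ to the singularity z = -4).

c_0 = -1/5, c_1 = 1/25; R = 5.


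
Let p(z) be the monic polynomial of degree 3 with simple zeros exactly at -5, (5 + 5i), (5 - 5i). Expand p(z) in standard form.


The polynomial is p(z) = ∏_{α ∈ S} (z − α), where S = {-5, (5 + 5i), (5 - 5i)}.
Expanding the product yields: p(z) = z^3 -5·z^2 + 250.
Note conjugate pairs combine to real quadratics: (z − (5+5i))(z − (5−5i)) = z² − 10z + 50.
The resulting polynomial has degree 3 and real coefficients as required.

p(z) = z^3 -5·z^2 + 250.


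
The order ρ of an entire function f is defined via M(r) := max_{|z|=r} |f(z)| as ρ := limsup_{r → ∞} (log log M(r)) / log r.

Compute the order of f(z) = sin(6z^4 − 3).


Write sin(w) = (e^{iw} ± e^{−iw})/(2 or 2i), so |sin(w)| ≤ e^{|w|}. With w = 6z^4 − 3, |w| ≤ 6r^4 + 3 on |z|=r, giving M(r) ≤ e^{6r^4 + 3} and ρ ≤ 4. For the lower bound, choose z on |z|=r with 6z^4 purely imaginary of modulus 6r^4; then |sin(6z^4 − 3)| grows like e^{6r^4}/2, so ρ ≥ 4. Hence ρ = 4.
Therefore ρ = 4.

Order ρ = 4.


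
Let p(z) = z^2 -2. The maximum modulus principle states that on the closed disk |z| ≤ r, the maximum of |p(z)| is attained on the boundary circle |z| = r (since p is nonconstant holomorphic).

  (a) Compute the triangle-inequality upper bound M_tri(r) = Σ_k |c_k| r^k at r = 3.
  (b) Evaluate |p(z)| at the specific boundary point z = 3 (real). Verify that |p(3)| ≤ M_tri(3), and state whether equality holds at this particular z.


Coefficients: c_0 = -2, c_1 = 0, c_2 = 1. Radius r = 3.
Part (a). Triangle bound: M_tri(r) = Σ_k |c_k| r^k
  = |-2|·3^0 + |0|·3^1 + |1|·3^2
  = 2 + 0 + 9 = 11.
This bounds M(r) := max_{|z|=r} |p(z)| from above; equality holds iff all terms c_k z^k can be made to align in phase at a single z on |z|=r.
Part (b). At z = 3 (real, on the circle |z| = r):
  p(3) = (-2)·3^0 + (0)·3^1 + (1)·3^2 = 7.
  |p(3)| = 7.
Check: |p(3)| = 7 ≤ 11 = M_tri(3). ✓ Equality does not hold at z = 3 (the coefficients have mixed signs, so the terms do not all align in phase there).

M_tri(3) = 11; |p(3)| = 7; equality at z=3: no.


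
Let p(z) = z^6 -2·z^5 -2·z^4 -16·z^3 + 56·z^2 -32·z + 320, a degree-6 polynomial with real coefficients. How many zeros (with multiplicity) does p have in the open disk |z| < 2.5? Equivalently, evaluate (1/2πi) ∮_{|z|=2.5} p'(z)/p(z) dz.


The zeros of p are: (0 + 2i), (0 - 2i), (3 + 1i), (3 - 1i), (-2 + 2i), (-2 - 2i).
Their magnitudes are: 2, 2, 3.162, 3.162, 2.828, 2.828.
Zeros with |z| < R = 2.5: (0 + 2i), (0 - 2i).
Count = 2.
By the argument principle, (1/2πi) ∮_{|z|=R} p'(z)/p(z) dz equals exactly this count.

Number of zeros inside |z| < 2.5: 2.


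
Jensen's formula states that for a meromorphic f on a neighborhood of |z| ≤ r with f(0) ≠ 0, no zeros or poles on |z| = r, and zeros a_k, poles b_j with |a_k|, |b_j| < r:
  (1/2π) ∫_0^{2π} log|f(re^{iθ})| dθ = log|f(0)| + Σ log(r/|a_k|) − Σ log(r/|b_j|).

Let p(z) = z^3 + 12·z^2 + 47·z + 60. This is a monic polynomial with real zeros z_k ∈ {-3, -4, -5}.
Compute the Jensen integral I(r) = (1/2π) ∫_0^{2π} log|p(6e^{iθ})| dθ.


Zeros: -5, -4, -3; r = 6.
Inside |z| < r: -5, -4, -3. Outside (|z| ≥ r): ∅.
p(0) = 60, so log|p(0)| = log(60) = 4.0943.
Apply Jensen: I(r) = log|p(0)| + Σ_k log(r/|z_k|), summed over zeros inside |z| < r.
  log(r/|z_k|) for z_k = -3: log(6/3) = 0.6931
  log(r/|z_k|) for z_k = -4: log(6/4) = 0.4055
  log(r/|z_k|) for z_k = -5: log(6/5) = 0.1823
Sum over inside zeros: 1.2809.
I(r) = log|p(0)| + (inside sum) = 4.0943 + 1.2809 = 5.3753.
Closed form (all zeros inside, monic): I(r) = n·log(r) = 3·log(6) = 5.3753. ✓

I(r) ≈ 5.3753.


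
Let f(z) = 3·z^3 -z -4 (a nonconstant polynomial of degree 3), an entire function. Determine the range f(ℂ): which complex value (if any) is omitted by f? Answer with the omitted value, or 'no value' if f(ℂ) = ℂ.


Little Picard bounds the complement of f(ℂ) to at most one point.
For every w ∈ ℂ, the equation p(z) − w = 0 is a nonconstant polynomial in z and hence has at least one root by the fundamental theorem of algebra. So p is surjective onto ℂ, omitting no value.

Omitted value: no value.


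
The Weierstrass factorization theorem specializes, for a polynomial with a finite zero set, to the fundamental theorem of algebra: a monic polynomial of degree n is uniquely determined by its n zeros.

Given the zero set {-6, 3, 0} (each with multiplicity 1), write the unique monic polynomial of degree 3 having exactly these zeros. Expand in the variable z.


The polynomial is p(z) = ∏_{α ∈ S} (z − α), where S = {-6, 3, 0}.
Expanding the product yields: p(z) = z^3 + 3·z^2 -18·z.
The resulting polynomial has degree 3 and real coefficients as required.

p(z) = z^3 + 3·z^2 -18·z.


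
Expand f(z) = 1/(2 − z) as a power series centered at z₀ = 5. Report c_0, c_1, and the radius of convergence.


Let w = z − z₀, so z = z₀ + w.
Then 2 − z = 2 − (z₀ + w) = (2 − z₀) − w = -3 − w.
f(z) = 1/(-3 − w) = (1/(-3)) · 1/(1 − w/(-3)) = Σ_{n≥0} w^n / (-3)^(n+1).
So c_n = 1/(-3)^(n+1):
  c_0 = 1/(-3)^1 = -1/3.
  c_1 = 1/(-3)^2 = 1/9.
The series is valid for |w/d| < 1, i.e. |z − z₀| < |d|.
Radius of convergence: R = |2 − z₀| = |-3| = 3 (distance from z₀ to the singularity z = 2).

c_0 = -1/3, c_1 = 1/9; R = 3.


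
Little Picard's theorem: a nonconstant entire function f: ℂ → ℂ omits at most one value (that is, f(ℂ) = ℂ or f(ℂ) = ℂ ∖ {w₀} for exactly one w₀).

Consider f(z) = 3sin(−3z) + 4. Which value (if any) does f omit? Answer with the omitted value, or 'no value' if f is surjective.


Little Picard bounds the complement of f(ℂ) to at most one point.
sin is entire and surjective onto ℂ: for every w ∈ ℂ, sin(ζ) = w has a solution ζ ∈ ℂ (e.g., via the complex inverse arcsin). With ζ = −3z this gives z = ζ/(-3). Then 3·sin(−3z) takes every value in 3·ℂ = ℂ, and adding 4 is a bijection of ℂ. So f is surjective and omits no value. (Note: only on the real line is sin bounded by [−1, 1].)

Omitted value: no value.


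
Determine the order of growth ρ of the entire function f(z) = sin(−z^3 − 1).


Write sin(w) = (e^{iw} ± e^{−iw})/(2 or 2i), so |sin(w)| ≤ e^{|w|}. With w = −z^3 − 1, |w| ≤ 1r^3 + 1 on |z|=r, giving M(r) ≤ e^{1r^3 + 1} and ρ ≤ 3. For the lower bound, choose z on |z|=r with -1z^3 purely imaginary of modulus 1r^3; then |sin(−z^3 − 1)| grows like e^{1r^3}/2, so ρ ≥ 3. Hence ρ = 3.
Therefore ρ = 3.

Order ρ = 3.


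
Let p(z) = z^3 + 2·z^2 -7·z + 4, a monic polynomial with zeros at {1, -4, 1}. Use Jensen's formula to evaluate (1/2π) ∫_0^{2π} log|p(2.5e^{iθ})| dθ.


Zeros: -4, 1, 1; r = 2.5.
Inside |z| < r: 1, 1. Outside (|z| ≥ r): -4.
p(0) = 4, so log|p(0)| = log(4) = 1.3863.
Apply Jensen: I(r) = log|p(0)| + Σ_k log(r/|z_k|), summed over zeros inside |z| < r.
  log(r/|z_k|) for z_k = 1: log(2.5/1) = 0.9163
  log(r/|z_k|) for z_k = 1: log(2.5/1) = 0.9163
  Outside zeros (-4) contribute nothing to the Jensen sum.
Sum over inside zeros: 1.8326.
I(r) = log|p(0)| + (inside sum) = 1.3863 + 1.8326 = 3.2189.
Note: since some zeros are outside |z| ≤ r, the simplified n·log(r) form does NOT apply — only the inside zeros contribute.

I(r) ≈ 3.2189.
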